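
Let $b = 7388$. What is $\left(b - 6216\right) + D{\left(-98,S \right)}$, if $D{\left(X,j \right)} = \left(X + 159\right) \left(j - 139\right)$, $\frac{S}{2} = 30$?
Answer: $-3647$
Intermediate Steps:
$S = 60$ ($S = 2 \cdot 30 = 60$)
$D{\left(X,j \right)} = \left(-139 + j\right) \left(159 + X\right)$ ($D{\left(X,j \right)} = \left(159 + X\right) \left(-139 + j\right) = \left(-139 + j\right) \left(159 + X\right)$)
$\left(b - 6216\right) + D{\left(-98,S \right)} = \left(7388 - 6216\right) - 4819 = 1172 + \left(-22101 + 13622 + 9540 - 5880\right) = 1172 - 4819 = -3647$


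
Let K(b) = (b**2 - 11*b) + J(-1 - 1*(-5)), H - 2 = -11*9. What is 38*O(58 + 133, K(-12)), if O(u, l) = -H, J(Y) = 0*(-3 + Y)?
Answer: 3686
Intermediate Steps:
J(Y) = 0
H = -97 (H = 2 - 11*9 = 2 - 99 = -97)
K(b) = b**2 - 11*b (K(b) = (b**2 - 11*b) + 0 = b**2 - 11*b)
O(u, l) = 97 (O(u, l) = -1*(-97) = 97)
38*O(58 + 133, K(-12)) = 38*97 = 3686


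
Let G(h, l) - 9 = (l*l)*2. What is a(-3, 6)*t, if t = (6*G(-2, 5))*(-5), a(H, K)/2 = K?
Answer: -21240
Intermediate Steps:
G(h, l) = 9 + 2*l² (G(h, l) = 9 + (l*l)*2 = 9 + l²*2 = 9 + 2*l²)
a(H, K) = 2*K
t = -1770 (t = (6*(9 + 2*5²))*(-5) = (6*(9 + 2*25))*(-5) = (6*(9 + 50))*(-5) = (6*59)*(-5) = 354*(-5) = -1770)
a(-3, 6)*t = (2*6)*(-1770) = 12*(-1770) = -21240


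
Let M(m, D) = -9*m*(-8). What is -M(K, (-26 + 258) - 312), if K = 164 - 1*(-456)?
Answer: -44640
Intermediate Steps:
K = 620 (K = 164 + 456 = 620)
M(m, D) = 72*m
-M(K, (-26 + 258) - 312) = -72*620 = -1*44640 = -44640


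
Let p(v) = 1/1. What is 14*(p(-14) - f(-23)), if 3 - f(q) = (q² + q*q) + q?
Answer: 14462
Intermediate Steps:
p(v) = 1
f(q) = 3 - q - 2*q² (f(q) = 3 - ((q² + q*q) + q) = 3 - ((q² + q²) + q) = 3 - (2*q² + q) = 3 - (q + 2*q²) = 3 + (-q - 2*q²) = 3 - q - 2*q²)
14*(p(-14) - f(-23)) = 14*(1 - (3 - 1*(-23) - 2*(-23)²)) = 14*(1 - (3 + 23 - 2*529)) = 14*(1 - (3 + 23 - 1058)) = 14*(1 - 1*(-1032)) = 14*(1 + 1032) = 14*1033 = 14462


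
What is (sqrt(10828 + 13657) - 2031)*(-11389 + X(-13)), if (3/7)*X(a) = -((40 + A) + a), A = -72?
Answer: 22917804 - 11284*sqrt(24485) ≈ 2.1152e+7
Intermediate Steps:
X(a) = 224/3 - 7*a/3 (X(a) = 7*(-((40 - 72) + a))/3 = 7*(-(-32 + a))/3 = 7*(32 - a)/3 = 224/3 - 7*a/3)
(sqrt(10828 + 13657) - 2031)*(-11389 + X(-13)) = (sqrt(10828 + 13657) - 2031)*(-11389 + (224/3 - 7/3*(-13))) = (sqrt(24485) - 2031)*(-11389 + (224/3 + 91/3)) = (-2031 + sqrt(24485))*(-11389 + 105) = (-2031 + sqrt(24485))*(-11284) = 22917804 - 11284*sqrt(24485)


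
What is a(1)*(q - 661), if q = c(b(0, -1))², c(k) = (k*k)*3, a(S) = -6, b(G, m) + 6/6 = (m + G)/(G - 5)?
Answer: 2464926/625 ≈ 3943.9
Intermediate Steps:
b(G, m) = -1 + (G + m)/(-5 + G) (b(G, m) = -1 + (m + G)/(G - 5) = -1 + (G + m)/(-5 + G))
c(k) = 3*k² (c(k) = k²*3 = 3*k²)
q = 2304/625 (q = (3*((5 - 1)/(-5 + 0))²)² = (3*(4/(-5))²)² = (3*(-⅕*4)²)² = (3*(-⅘)²)² = (3*(16/25))² = (48/25)² = 2304/625 ≈ 3.6864)
a(1)*(q - 661) = -6*(2304/625 - 661) = -6*(-410821/625) = 2464926/625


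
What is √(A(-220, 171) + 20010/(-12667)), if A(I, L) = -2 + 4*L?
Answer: 2*√27293850907/12667 ≈ 26.085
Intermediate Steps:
√(A(-220, 171) + 20010/(-12667)) = √((-2 + 4*171) + 20010/(-12667)) = √((-2 + 684) + 20010*(-1/12667)) = √(682 - 20010/12667) = √(8618884/12667) = 2*√27293850907/12667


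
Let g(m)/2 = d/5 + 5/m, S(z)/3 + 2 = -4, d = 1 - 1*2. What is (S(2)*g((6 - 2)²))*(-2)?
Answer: 81/10 ≈ 8.1000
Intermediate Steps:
d = -1 (d = 1 - 2 = -1)
S(z) = -18 (S(z) = -6 + 3*(-4) = -6 - 12 = -18)
g(m) = -⅖ + 10/m (g(m) = 2*(-1/5 + 5/m) = 2*(-1*⅕ + 5/m) = 2*(-⅕ + 5/m) = -⅖ + 10/m)
(S(2)*g((6 - 2)²))*(-2) = -18*(-⅖ + 10/((6 - 2)²))*(-2) = -18*(-⅖ + 10/(4²))*(-2) = -18*(-⅖ + 10/16)*(-2) = -18*(-⅖ + 10*(1/16))*(-2) = -18*(-⅖ + 5/8)*(-2) = -18*9/40*(-2) = -81/20*(-2) = 81/10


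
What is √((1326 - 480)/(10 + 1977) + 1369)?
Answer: √5406724363/1987 ≈ 37.006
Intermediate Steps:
√((1326 - 480)/(10 + 1977) + 1369) = √(846/1987 + 1369) = √(2721049/1987) = √5406724363/1987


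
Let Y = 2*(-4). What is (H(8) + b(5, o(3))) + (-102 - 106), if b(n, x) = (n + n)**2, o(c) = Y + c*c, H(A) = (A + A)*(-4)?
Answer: -172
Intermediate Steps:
Y = -8
H(A) = -8*A (H(A) = (2*A)*(-4) = -8*A)
o(c) = -8 + c**2 (o(c) = -8 + c*c = -8 + c**2)
b(n, x) = 4*n**2 (b(n, x) = (2*n)**2 = 4*n**2)
(H(8) + b(5, o(3))) + (-102 - 106) = (-8*8 + 4*5**2) + (-102 - 106) = (-64 + 4*25) - 208 = (-64 + 100) - 208 = 36 - 208 = -172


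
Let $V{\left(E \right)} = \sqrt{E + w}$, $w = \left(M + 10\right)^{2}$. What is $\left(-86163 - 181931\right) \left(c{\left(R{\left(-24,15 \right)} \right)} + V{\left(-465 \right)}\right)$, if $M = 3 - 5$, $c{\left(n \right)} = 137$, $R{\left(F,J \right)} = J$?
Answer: $-36728878 - 268094 i \sqrt{401} \approx -3.6729 \cdot 10^{7} - 5.3686 \cdot 10^{6} i$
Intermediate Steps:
$M = -2$
$w = 64$ ($w = \left(-2 + 10\right)^{2} = 8^{2} = 64$)
$V{\left(E \right)} = \sqrt{64 + E}$ ($V{\left(E \right)} = \sqrt{E + 64} = \sqrt{64 + E}$)
$\left(-86163 - 181931\right) \left(c{\left(R{\left(-24,15 \right)} \right)} + V{\left(-465 \right)}\right) = \left(-86163 - 181931\right) \left(137 + \sqrt{64 - 465}\right) = - 268094 \left(137 + \sqrt{-401}\right) = - 268094 \left(137 + i \sqrt{401}\right) = -36728878 - 268094 i \sqrt{401}$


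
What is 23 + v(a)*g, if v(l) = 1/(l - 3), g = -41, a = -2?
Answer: 156/5 ≈ 31.200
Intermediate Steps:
v(l) = 1/(-3 + l)
23 + v(a)*g = 23 - 41/(-3 - 2) = 23 - 41/(-5) = 23 - ⅕*(-41) = 23 + 41/5 = 156/5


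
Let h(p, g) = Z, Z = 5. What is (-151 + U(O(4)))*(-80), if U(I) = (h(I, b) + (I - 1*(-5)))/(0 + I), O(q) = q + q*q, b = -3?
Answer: 11960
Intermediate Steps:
O(q) = q + q²
h(p, g) = 5
U(I) = (10 + I)/I (U(I) = (5 + (I - 1*(-5)))/(0 + I) = (5 + (I + 5))/I = (5 + (5 + I))/I = (10 + I)/I)
(-151 + U(O(4)))*(-80) = (-151 + (10 + 4*(1 + 4))/((4*(1 + 4))))*(-80) = (-151 + (10 + 4*5)/((4*5)))*(-80) = (-151 + (10 + 20)/20)*(-80) = (-151 + (1/20)*30)*(-80) = (-151 + 3/2)*(-80) = -299/2*(-80) = 11960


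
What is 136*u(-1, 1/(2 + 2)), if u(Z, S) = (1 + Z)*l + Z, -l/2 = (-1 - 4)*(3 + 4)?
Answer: -136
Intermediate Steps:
l = 70 (l = -2*(-1 - 4)*(3 + 4) = -(-10)*7 = -2*(-35) = 70)
u(Z, S) = 70 + 71*Z (u(Z, S) = (1 + Z)*70 + Z = (70 + 70*Z) + Z = 70 + 71*Z)
136*u(-1, 1/(2 + 2)) = 136*(70 + 71*(-1)) = 136*(70 - 71) = 136*(-1) = -136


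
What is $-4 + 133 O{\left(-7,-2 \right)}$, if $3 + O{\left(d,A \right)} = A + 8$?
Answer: $395$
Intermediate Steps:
$O{\left(d,A \right)} = 5 + A$ ($O{\left(d,A \right)} = -3 + \left(A + 8\right) = -3 + \left(8 + A\right) = 5 + A$)
$-4 + 133 O{\left(-7,-2 \right)} = -4 + 133 \left(5 - 2\right) = -4 + 133 \cdot 3 = -4 + 399 = 395$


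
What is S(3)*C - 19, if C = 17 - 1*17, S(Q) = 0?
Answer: -19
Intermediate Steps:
C = 0 (C = 17 - 17 = 0)
S(3)*C - 19 = 0*0 - 19 = 0 - 19 = -19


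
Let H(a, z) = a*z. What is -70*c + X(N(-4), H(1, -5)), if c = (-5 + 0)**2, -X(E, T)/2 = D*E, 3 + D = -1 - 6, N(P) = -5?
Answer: -1850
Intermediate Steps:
D = -10 (D = -3 + (-1 - 6) = -3 - 7 = -10)
X(E, T) = 20*E (X(E, T) = -(-20)*E = 20*E)
c = 25 (c = (-5)**2 = 25)
-70*c + X(N(-4), H(1, -5)) = -70*25 + 20*(-5) = -1750 - 100 = -1850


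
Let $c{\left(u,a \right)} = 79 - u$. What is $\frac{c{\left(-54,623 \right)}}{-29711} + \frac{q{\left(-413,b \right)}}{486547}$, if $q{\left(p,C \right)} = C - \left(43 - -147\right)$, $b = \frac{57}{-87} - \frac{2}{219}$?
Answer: $- \frac{6122675300}{1257654418779} \approx -0.0048683$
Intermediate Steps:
$b = - \frac{4219}{6351}$ ($b = 57 \left(- \frac{1}{87}\right) - \frac{2}{219} = - \frac{19}{29} - \frac{2}{219} = - \frac{4219}{6351} \approx -0.6643$)
$q{\left(p,C \right)} = -190 + C$ ($q{\left(p,C \right)} = C - \left(43 + 147\right) = C - 190 = -190 + C$)
$\frac{c{\left(-54,623 \right)}}{-29711} + \frac{q{\left(-413,b \right)}}{486547} = \frac{79 - -54}{-29711} + \frac{-190 - \frac{4219}{6351}}{486547} = \left(79 + 54\right) \left(- \frac{1}{29711}\right) - \frac{1210909}{3090059997} = 133 \left(- \frac{1}{29711}\right) - \frac{1210909}{3090059997} = - \frac{133}{29711} - \frac{1210909}{3090059997} = - \frac{6122675300}{1257654418779}$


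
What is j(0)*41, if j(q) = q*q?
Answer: 0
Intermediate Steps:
j(q) = q²
j(0)*41 = 0²*41 = 0*41 = 0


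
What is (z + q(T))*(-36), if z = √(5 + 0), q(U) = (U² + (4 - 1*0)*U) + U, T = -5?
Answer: -36*√5 ≈ -80.498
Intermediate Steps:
q(U) = U² + 5*U (q(U) = (U² + (4 + 0)*U) + U = (U² + 4*U) + U = U² + 5*U)
z = √5 ≈ 2.2361
(z + q(T))*(-36) = (√5 - 5*(5 - 5))*(-36) = (√5 - 5*0)*(-36) = (√5 + 0)*(-36) = √5*(-36) = -36*√5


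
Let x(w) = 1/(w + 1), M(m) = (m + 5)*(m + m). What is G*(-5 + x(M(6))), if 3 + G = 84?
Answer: -53784/133 ≈ -404.39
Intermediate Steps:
M(m) = 2*m*(5 + m) (M(m) = (5 + m)*(2*m) = 2*m*(5 + m))
G = 81 (G = -3 + 84 = 81)
x(w) = 1/(1 + w)
G*(-5 + x(M(6))) = 81*(-5 + 1/(1 + 2*6*(5 + 6))) = 81*(-5 + 1/(1 + 2*6*11)) = 81*(-5 + 1/(1 + 132)) = 81*(-5 + 1/133) = 81*(-664/133) = -53784/133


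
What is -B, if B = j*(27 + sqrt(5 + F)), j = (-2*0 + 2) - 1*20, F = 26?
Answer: 486 + 18*sqrt(31) ≈ 586.22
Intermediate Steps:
j = -18 (j = (0 + 2) - 20 = 2 - 20 = -18)
B = -486 - 18*sqrt(31) (B = -18*(27 + sqrt(5 + 26)) = -18*(27 + sqrt(31)) = -486 - 18*sqrt(31) ≈ -586.22)
-B = -(-486 - 18*sqrt(31)) = 486 + 18*sqrt(31)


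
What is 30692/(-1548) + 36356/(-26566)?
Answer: -108955345/5140521 ≈ -21.195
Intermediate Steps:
30692/(-1548) + 36356/(-26566) = 30692*(-1/1548) + 36356*(-1/26566) = -7673/387 - 18178/13283 = -108955345/5140521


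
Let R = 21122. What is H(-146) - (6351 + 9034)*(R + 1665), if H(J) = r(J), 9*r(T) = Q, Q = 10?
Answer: -3155201945/9 ≈ -3.5058e+8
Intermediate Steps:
r(T) = 10/9 (r(T) = (⅑)*10 = 10/9)
H(J) = 10/9
H(-146) - (6351 + 9034)*(R + 1665) = 10/9 - (6351 + 9034)*(21122 + 1665) = 10/9 - 15385*22787 = 10/9 - 1*350577995 = 10/9 - 350577995 = -3155201945/9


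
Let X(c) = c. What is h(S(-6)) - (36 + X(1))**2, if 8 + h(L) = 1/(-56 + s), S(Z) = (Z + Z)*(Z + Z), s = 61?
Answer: -6884/5 ≈ -1376.8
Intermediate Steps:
S(Z) = 4*Z**2 (S(Z) = (2*Z)*(2*Z) = 4*Z**2)
h(L) = -39/5 (h(L) = -8 + 1/(-56 + 61) = -8 + 1/5 = -39/5)
h(S(-6)) - (36 + X(1))**2 = -39/5 - (36 + 1)**2 = -39/5 - 1*37**2 = -39/5 - 1*1369 = -39/5 - 1369 = -6884/5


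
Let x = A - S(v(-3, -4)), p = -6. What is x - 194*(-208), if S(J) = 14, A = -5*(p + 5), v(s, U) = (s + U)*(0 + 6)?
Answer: 40343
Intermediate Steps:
v(s, U) = 6*U + 6*s (v(s, U) = (U + s)*6 = 6*U + 6*s)
A = 5 (A = -5*(-6 + 5) = -5*(-1) = 5)
x = -9 (x = 5 - 1*14 = 5 - 14 = -9)
x - 194*(-208) = -9 - 194*(-208) = -9 + 40352 = 40343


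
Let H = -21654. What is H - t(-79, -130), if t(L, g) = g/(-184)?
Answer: -1992233/92 ≈ -21655.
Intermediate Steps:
t(L, g) = -g/184 (t(L, g) = g*(-1/184) = -g/184)
H - t(-79, -130) = -21654 - (-1)*(-130)/184 = -21654 - 1*65/92 = -21654 - 65/92 = -1992233/92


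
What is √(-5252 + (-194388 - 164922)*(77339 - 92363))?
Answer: 2*√1349567047 ≈ 73473.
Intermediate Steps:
√(-5252 + (-194388 - 164922)*(77339 - 92363)) = √(-5252 - 359310*(-15024)) = √(-5252 + 5398273440) = √5398268188 = 2*√1349567047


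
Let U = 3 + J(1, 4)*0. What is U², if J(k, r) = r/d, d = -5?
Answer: 9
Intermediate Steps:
J(k, r) = -r/5 (J(k, r) = r/(-5) = r*(-⅕) = -r/5)
U = 3 (U = 3 - ⅕*4*0 = 3 - ⅘*0 = 3 + 0 = 3)
U² = 3² = 9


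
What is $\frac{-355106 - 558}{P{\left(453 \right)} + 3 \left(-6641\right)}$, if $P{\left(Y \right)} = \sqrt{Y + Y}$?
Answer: $\frac{2361964624}{132308341} + \frac{355664 \sqrt{906}}{396925023} \approx 17.879$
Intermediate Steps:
$P{\left(Y \right)} = \sqrt{2} \sqrt{Y}$ ($P{\left(Y \right)} = \sqrt{2 Y} = \sqrt{2} \sqrt{Y}$)
$\frac{-355106 - 558}{P{\left(453 \right)} + 3 \left(-6641\right)} = \frac{-355106 - 558}{\sqrt{2} \sqrt{453} + 3 \left(-6641\right)} = - \frac{355664}{\sqrt{906} - 19923} = - \frac{355664}{-19923 + \sqrt{906}}$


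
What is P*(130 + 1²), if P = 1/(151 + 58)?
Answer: 131/209 ≈ 0.62679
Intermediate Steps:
P = 1/209 ≈ 0.0047847
P*(130 + 1²) = (130 + 1²)/209 = (130 + 1)/209 = (1/209)*131 = 131/209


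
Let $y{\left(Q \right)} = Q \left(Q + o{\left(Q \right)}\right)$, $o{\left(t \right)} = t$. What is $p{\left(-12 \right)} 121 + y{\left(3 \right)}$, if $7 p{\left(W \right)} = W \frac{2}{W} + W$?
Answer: $- \frac{1084}{7} \approx -154.86$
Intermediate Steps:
$p{\left(W \right)} = \frac{2}{7} + \frac{W}{7}$ ($p{\left(W \right)} = \frac{W \frac{2}{W} + W}{7} = \frac{2 + W}{7} = \frac{2}{7} + \frac{W}{7}$)
$y{\left(Q \right)} = 2 Q^{2}$ ($y{\left(Q \right)} = Q \left(Q + Q\right) = Q 2 Q = 2 Q^{2}$)
$p{\left(-12 \right)} 121 + y{\left(3 \right)} = \left(\frac{2}{7} + \frac{1}{7} \left(-12\right)\right) 121 + 2 \cdot 3^{2} = \left(\frac{2}{7} - \frac{12}{7}\right) 121 + 2 \cdot 9 = \left(- \frac{10}{7}\right) 121 + 18 = - \frac{1210}{7} + 18 = - \frac{1084}{7}$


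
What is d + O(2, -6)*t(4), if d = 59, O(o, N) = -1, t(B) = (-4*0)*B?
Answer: 59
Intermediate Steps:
t(B) = 0 (t(B) = 0*B = 0)
d + O(2, -6)*t(4) = 59 - 1*0 = 59 + 0 = 59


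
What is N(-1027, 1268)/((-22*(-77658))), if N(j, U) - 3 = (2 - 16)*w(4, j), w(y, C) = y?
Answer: -53/1708476 ≈ -3.1022e-5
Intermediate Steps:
N(j, U) = -53 (N(j, U) = 3 + (2 - 16)*4 = 3 - 14*4 = 3 - 56 = -53)
N(-1027, 1268)/((-22*(-77658))) = -53/((-22*(-77658))) = -53/1708476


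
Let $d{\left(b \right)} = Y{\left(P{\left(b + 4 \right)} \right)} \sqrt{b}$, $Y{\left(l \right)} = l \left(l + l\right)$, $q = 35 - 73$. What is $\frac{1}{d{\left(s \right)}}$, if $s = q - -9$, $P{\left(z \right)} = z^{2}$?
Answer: $- \frac{i \sqrt{29}}{22656250} \approx - 2.3769 \cdot 10^{-7} i$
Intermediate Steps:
$q = -38$ ($q = 35 - 73 = -38$)
$Y{\left(l \right)} = 2 l^{2}$ ($Y{\left(l \right)} = l 2 l = 2 l^{2}$)
$s = -29$ ($s = -38 - -9 = -38 + 9 = -29$)
$d{\left(b \right)} = 2 \sqrt{b} \left(4 + b\right)^{4}$ ($d{\left(b \right)} = 2 \left(\left(b + 4\right)^{2}\right)^{2} \sqrt{b} = 2 \left(\left(4 + b\right)^{2}\right)^{2} \sqrt{b} = 2 \left(4 + b\right)^{4} \sqrt{b} = 2 \sqrt{b} \left(4 + b\right)^{4}$)
$\frac{1}{d{\left(s \right)}} = \frac{1}{2 \sqrt{-29} \left(4 - 29\right)^{4}} = \frac{1}{2 i \sqrt{29} \left(-25\right)^{4}} = \frac{1}{2 i \sqrt{29} \cdot 390625} = \frac{1}{781250 i \sqrt{29}} = - \frac{i \sqrt{29}}{22656250}$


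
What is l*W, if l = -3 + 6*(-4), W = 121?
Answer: -3267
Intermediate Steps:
l = -27 (l = -3 - 24 = -27)
l*W = -27*121 = -3267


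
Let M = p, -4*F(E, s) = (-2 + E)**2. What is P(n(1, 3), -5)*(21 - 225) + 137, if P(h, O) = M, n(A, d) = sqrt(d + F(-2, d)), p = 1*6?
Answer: -1087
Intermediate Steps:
F(E, s) = -(-2 + E)**2/4
p = 6
n(A, d) = sqrt(-4 + d) (n(A, d) = sqrt(d - (-2 - 2)**2/4) = sqrt(d - 1/4*(-4)**2) = sqrt(d - 1/4*16) = sqrt(d - 4) = sqrt(-4 + d))
M = 6
P(h, O) = 6
P(n(1, 3), -5)*(21 - 225) + 137 = 6*(21 - 225) + 137 = 6*(-204) + 137 = -1224 + 137 = -1087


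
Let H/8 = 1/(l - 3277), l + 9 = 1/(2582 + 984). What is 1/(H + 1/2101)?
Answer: -24619255375/48219453 ≈ -510.57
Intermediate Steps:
l = -32093/3566 (l = -9 + 1/(2582 + 984) = -9 + 1/3566 = -32093/3566 ≈ -8.9997)
H = -28528/11717875 (H = 8/(-32093/3566 - 3277) = 8/(-11717875/3566) = 8*(-3566/11717875) = -28528/11717875 ≈ -0.0024346)
1/(H + 1/2101) = 1/(-28528/11717875 + 1/2101) = 1/(-48219453/24619255375) = -24619255375/48219453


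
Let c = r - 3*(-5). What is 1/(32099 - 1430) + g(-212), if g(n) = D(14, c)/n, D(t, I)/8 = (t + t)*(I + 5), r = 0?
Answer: -34349227/1625457 ≈ -21.132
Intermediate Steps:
c = 15 (c = 0 - 3*(-5) = 0 + 15 = 15)
D(t, I) = 16*t*(5 + I) (D(t, I) = 8*((t + t)*(I + 5)) = 8*((2*t)*(5 + I)) = 8*(2*t*(5 + I)) = 16*t*(5 + I))
g(n) = 4480/n (g(n) = (16*14*(5 + 15))/n = (16*14*20)/n = 4480/n)
1/(32099 - 1430) + g(-212) = 1/(32099 - 1430) + 4480/(-212) = 1/30669 + 4480*(-1/212) = 1/30669 - 1120/53 = -34349227/1625457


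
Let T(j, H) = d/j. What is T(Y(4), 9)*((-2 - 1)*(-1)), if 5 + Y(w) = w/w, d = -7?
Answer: 21/4 ≈ 5.2500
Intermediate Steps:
Y(w) = -4 (Y(w) = -5 + w/w = -5 + 1 = -4)
T(j, H) = -7/j
T(Y(4), 9)*((-2 - 1)*(-1)) = (-7/(-4))*((-2 - 1)*(-1)) = (-7*(-¼))*(-3*(-1)) = (7/4)*3 = 21/4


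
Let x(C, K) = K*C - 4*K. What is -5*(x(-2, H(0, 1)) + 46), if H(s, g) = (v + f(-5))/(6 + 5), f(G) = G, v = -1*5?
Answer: -2830/11 ≈ -257.27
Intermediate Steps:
v = -5
H(s, g) = -10/11 (H(s, g) = (-5 - 5)/(6 + 5) = -10/11)
x(C, K) = -4*K + C*K (x(C, K) = C*K - 4*K = -4*K + C*K)
-5*(x(-2, H(0, 1)) + 46) = -5*(-10*(-4 - 2)/11 + 46) = -5*(-10/11*(-6) + 46) = -5*(60/11 + 46) = -5*566/11 = -2830/11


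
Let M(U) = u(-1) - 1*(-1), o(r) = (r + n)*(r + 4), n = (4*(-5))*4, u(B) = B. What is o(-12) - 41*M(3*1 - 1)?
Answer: 736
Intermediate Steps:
n = -80 (n = -20*4 = -80)
o(r) = (-80 + r)*(4 + r) (o(r) = (r - 80)*(r + 4) = (-80 + r)*(4 + r))
M(U) = 0 (M(U) = -1 - 1*(-1) = -1 + 1 = 0)
o(-12) - 41*M(3*1 - 1) = (-320 + (-12)² - 76*(-12)) - 41*0 = (-320 + 144 + 912) + 0 = 736 + 0 = 736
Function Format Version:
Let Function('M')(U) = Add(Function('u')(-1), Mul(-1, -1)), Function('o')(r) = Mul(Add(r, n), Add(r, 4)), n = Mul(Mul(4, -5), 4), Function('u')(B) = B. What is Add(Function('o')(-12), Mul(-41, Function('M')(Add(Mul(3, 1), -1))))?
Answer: 736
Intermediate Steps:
n = -80 (n = Mul(-20, 4) = -80)
Function('o')(r) = Mul(Add(-80, r), Add(4, r)) (Function('o')(r) = Mul(Add(r, -80), Add(r, 4)) = Mul(Add(-80, r), Add(4, r)))
Function('M')(U) = 0 (Function('M')(U) = Add(-1, Mul(-1, -1)) = Add(-1, 1) = 0)
Add(Function('o')(-12), Mul(-41, Function('M')(Add(Mul(3, 1), -1)))) = Add(Add(-320, Pow(-12, 2), Mul(-76, -12)), Mul(-41, 0)) = Add(Add(-320, 144, 912), 0) = Add(736, 0) = 736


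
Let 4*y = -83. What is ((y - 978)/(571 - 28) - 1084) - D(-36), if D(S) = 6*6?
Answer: -2436635/2172 ≈ -1121.8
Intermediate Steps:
y = -83/4 (y = (¼)*(-83) = -83/4 ≈ -20.750)
D(S) = 36
((y - 978)/(571 - 28) - 1084) - D(-36) = ((-83/4 - 978)/(571 - 28) - 1084) - 1*36 = (-3995/4/543 - 1084) - 36 = (-3995/4*1/543 - 1084) - 36 = (-3995/2172 - 1084) - 36 = -2358443/2172 - 36 = -2436635/2172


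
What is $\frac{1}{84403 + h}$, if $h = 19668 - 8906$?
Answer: $\frac{1}{95165} \approx 1.0508 \cdot 10^{-5}$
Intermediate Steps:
$h = 10762$ ($h = 19668 - 8906 = 10762$)
$\frac{1}{84403 + h} = \frac{1}{84403 + 10762} = \frac{1}{95165}$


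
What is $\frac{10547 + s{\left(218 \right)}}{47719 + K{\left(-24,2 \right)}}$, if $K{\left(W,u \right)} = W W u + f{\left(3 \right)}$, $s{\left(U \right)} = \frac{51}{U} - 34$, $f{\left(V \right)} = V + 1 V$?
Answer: $\frac{2291885}{10655186} \approx 0.2151$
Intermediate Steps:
$f{\left(V \right)} = 2 V$ ($f{\left(V \right)} = V + V = 2 V$)
$s{\left(U \right)} = -34 + \frac{51}{U}$ ($s{\left(U \right)} = \frac{51}{U} - 34 = -34 + \frac{51}{U}$)
$K{\left(W,u \right)} = 6 + u W^{2}$ ($K{\left(W,u \right)} = W W u + 2 \cdot 3 = W^{2} u + 6 = u W^{2} + 6 = 6 + u W^{2}$)
$\frac{10547 + s{\left(218 \right)}}{47719 + K{\left(-24,2 \right)}} = \frac{10547 - \left(34 - \frac{51}{218}\right)}{47719 + \left(6 + 2 \left(-24\right)^{2}\right)} = \frac{10547 + \left(-34 + 51 \cdot \frac{1}{218}\right)}{47719 + \left(6 + 2 \cdot 576\right)} = \frac{10547 + \left(-34 + \frac{51}{218}\right)}{47719 + \left(6 + 1152\right)} = \frac{10547 - \frac{7361}{218}}{47719 + 1158} = \frac{2291885}{218 \cdot 48877} = \frac{2291885}{218} \cdot \frac{1}{48877} = \frac{2291885}{10655186}$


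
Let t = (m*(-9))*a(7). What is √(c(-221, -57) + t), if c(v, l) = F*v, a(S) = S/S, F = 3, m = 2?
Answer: I*√681 ≈ 26.096*I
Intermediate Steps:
a(S) = 1
c(v, l) = 3*v
t = -18 (t = (2*(-9))*1 = -18*1 = -18)
√(c(-221, -57) + t) = √(3*(-221) - 18) = √(-663 - 18) = √(-681) = I*√681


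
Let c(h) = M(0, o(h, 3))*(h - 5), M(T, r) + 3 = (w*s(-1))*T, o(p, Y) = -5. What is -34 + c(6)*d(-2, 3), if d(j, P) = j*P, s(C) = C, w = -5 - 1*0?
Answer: -16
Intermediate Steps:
w = -5 (w = -5 + 0 = -5)
M(T, r) = -3 + 5*T (M(T, r) = -3 + (-5*(-1))*T = -3 + 5*T)
d(j, P) = P*j
c(h) = 15 - 3*h (c(h) = (-3 + 5*0)*(h - 5) = (-3 + 0)*(-5 + h) = -3*(-5 + h) = 15 - 3*h)
-34 + c(6)*d(-2, 3) = -34 + (15 - 3*6)*(3*(-2)) = -34 + (15 - 18)*(-6) = -34 - 3*(-6) = -34 + 18 = -16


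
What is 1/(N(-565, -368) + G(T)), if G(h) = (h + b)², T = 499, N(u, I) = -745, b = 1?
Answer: 1/249255 ≈ 4.0120e-6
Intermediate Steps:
G(h) = (1 + h)² (G(h) = (h + 1)² = (1 + h)²)
1/(N(-565, -368) + G(T)) = 1/(-745 + (1 + 499)²) = 1/(-745 + 500²) = 1/(-745 + 250000) = 1/249255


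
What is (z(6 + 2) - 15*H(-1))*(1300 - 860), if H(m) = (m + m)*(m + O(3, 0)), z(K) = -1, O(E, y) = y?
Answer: -13640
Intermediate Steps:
H(m) = 2*m**2 (H(m) = (m + m)*(m + 0) = (2*m)*m = 2*m**2)
(z(6 + 2) - 15*H(-1))*(1300 - 860) = (-1 - 30*(-1)**2)*(1300 - 860) = (-1 - 30)*440 = -31*440 = -13640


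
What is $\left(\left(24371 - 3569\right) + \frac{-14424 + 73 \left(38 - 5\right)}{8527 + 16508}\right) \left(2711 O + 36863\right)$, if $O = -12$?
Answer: $\frac{150362518947}{1669} \approx 9.0091 \cdot 10^{7}$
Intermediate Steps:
$\left(\left(24371 - 3569\right) + \frac{-14424 + 73 \left(38 - 5\right)}{8527 + 16508}\right) \left(2711 O + 36863\right) = \left(\left(24371 - 3569\right) + \frac{-14424 + 73 \left(38 - 5\right)}{8527 + 16508}\right) \left(2711 \left(-12\right) + 36863\right) = \left(\left(24371 - 3569\right) + \frac{-14424 + 73 \cdot 33}{25035}\right) \left(-32532 + 36863\right) = \left(20802 + \left(-14424 + 2409\right) \frac{1}{25035}\right) 4331 = \left(20802 - \frac{801}{1669}\right) 4331 = \frac{34717737}{1669} \cdot 4331 = \frac{150362518947}{1669}$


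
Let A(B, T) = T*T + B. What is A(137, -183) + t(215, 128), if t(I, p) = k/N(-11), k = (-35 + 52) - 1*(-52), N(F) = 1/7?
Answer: 34109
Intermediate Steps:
N(F) = 1/7
A(B, T) = B + T**2 (A(B, T) = T**2 + B = B + T**2)
k = 69 (k = 17 + 52 = 69)
t(I, p) = 483 (t(I, p) = 69/(1/7) = 69*7 = 483)
A(137, -183) + t(215, 128) = (137 + (-183)**2) + 483 = (137 + 33489) + 483 = 33626 + 483 = 34109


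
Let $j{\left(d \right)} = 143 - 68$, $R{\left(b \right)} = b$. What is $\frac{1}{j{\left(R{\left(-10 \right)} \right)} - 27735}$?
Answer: $- \frac{1}{27660} \approx -3.6153 \cdot 10^{-5}$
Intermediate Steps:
$j{\left(d \right)} = 75$
$\frac{1}{j{\left(R{\left(-10 \right)} \right)} - 27735} = \frac{1}{75 - 27735} = \frac{1}{-27660} = - \frac{1}{27660}$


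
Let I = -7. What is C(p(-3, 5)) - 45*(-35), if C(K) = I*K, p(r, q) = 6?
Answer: 1533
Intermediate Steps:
C(K) = -7*K
C(p(-3, 5)) - 45*(-35) = -7*6 - 45*(-35) = -42 + 1575 = 1533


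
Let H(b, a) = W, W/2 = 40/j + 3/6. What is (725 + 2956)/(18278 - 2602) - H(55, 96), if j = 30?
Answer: -161393/47028 ≈ -3.4319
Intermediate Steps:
W = 11/3 (W = 2*(40/30 + 3/6) = 2*(40*(1/30) + 3*(⅙)) = 2*(4/3 + ½) = 2*(11/6) = 11/3 ≈ 3.6667)
H(b, a) = 11/3
(725 + 2956)/(18278 - 2602) - H(55, 96) = (725 + 2956)/(18278 - 2602) - 1*11/3 = 3681/15676 - 11/3 = -161393/47028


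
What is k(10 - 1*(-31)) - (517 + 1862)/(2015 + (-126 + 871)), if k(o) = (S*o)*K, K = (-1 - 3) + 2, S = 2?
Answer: -151673/920 ≈ -164.86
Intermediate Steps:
K = -2 (K = -4 + 2 = -2)
k(o) = -4*o (k(o) = (2*o)*(-2) = -4*o)
k(10 - 1*(-31)) - (517 + 1862)/(2015 + (-126 + 871)) = -4*(10 - 1*(-31)) - (517 + 1862)/(2015 + (-126 + 871)) = -4*(10 + 31) - 2379/(2015 + 745) = -4*41 - 2379/2760 = -164 - 2379/2760 = -164 - 1*793/920 = -164 - 793/920 = -151673/920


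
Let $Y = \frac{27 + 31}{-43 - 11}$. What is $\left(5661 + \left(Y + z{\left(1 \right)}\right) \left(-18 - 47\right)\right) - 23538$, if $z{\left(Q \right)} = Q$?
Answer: $- \frac{482549}{27} \approx -17872.0$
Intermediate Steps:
$Y = - \frac{29}{27}$ ($Y = \frac{58}{-54} = 58 \left(- \frac{1}{54}\right) = - \frac{29}{27} \approx -1.0741$)
$\left(5661 + \left(Y + z{\left(1 \right)}\right) \left(-18 - 47\right)\right) - 23538 = \left(5661 + \left(- \frac{29}{27} + 1\right) \left(-18 - 47\right)\right) - 23538 = \left(5661 - \frac{2 \left(-18 - 47\right)}{27}\right) - 23538 = \left(5661 - - \frac{130}{27}\right) - 23538 = \left(5661 + \frac{130}{27}\right) - 23538 = \frac{152977}{27} - 23538 = - \frac{482549}{27}$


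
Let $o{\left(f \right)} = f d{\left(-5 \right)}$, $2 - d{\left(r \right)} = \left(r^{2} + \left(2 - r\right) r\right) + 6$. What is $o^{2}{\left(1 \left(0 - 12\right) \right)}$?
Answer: $5184$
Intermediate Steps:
$d{\left(r \right)} = -4 - r^{2} - r \left(2 - r\right)$ ($d{\left(r \right)} = 2 - \left(\left(r^{2} + \left(2 - r\right) r\right) + 6\right) = 2 - \left(\left(r^{2} + r \left(2 - r\right)\right) + 6\right) = 2 - \left(6 + r^{2} + r \left(2 - r\right)\right) = -4 - r^{2} - r \left(2 - r\right)$)
$o{\left(f \right)} = 6 f$ ($o{\left(f \right)} = f \left(-4 - -10\right) = f \left(-4 + 10\right) = f 6 = 6 f$)
$o^{2}{\left(1 \left(0 - 12\right) \right)} = \left(6 \cdot 1 \left(0 - 12\right)\right)^{2} = \left(6 \cdot 1 \left(-12\right)\right)^{2} = \left(6 \left(-12\right)\right)^{2} = \left(-72\right)^{2} = 5184$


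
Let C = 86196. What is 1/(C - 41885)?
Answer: 1/44311 ≈ 2.2568e-5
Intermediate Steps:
1/(C - 41885) = 1/(86196 - 41885) = 1/44311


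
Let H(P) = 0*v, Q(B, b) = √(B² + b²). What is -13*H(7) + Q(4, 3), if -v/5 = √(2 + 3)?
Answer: 5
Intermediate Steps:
v = -5*√5 (v = -5*√(2 + 3) = -5*√5 ≈ -11.180)
H(P) = 0 (H(P) = 0*(-5*√5) = 0)
-13*H(7) + Q(4, 3) = -13*0 + √(4² + 3²) = 0 + √(16 + 9) = 0 + √25 = 0 + 5 = 5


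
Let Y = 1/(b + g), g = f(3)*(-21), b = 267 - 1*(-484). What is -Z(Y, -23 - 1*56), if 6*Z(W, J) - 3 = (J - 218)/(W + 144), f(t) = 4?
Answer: -15008/96049 ≈ -0.15625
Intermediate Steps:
b = 751 (b = 267 + 484 = 751)
g = -84 (g = 4*(-21) = -84)
Y = 1/667 (Y = 1/(751 - 84) = 1/667 ≈ 0.0014993)
Z(W, J) = ½ + (-218 + J)/(6*(144 + W)) (Z(W, J) = ½ + ((J - 218)/(W + 144))/6 = ½ + ((-218 + J)/(144 + W))/6 = ½ + (-218 + J)/(6*(144 + W)))
-Z(Y, -23 - 1*56) = -(214 + (-23 - 1*56) + 3*(1/667))/(6*(144 + 1/667)) = -(214 + (-23 - 56) + 3/667)/(6*96049/667) = -667*(214 - 79 + 3/667)/(6*96049) = -667*90048/(6*96049*667) = -1*15008/96049 = -15008/96049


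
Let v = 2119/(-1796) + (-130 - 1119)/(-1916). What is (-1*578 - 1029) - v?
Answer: -345505547/215071 ≈ -1606.5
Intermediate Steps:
v = -113550/215071 (v = 2119*(-1/1796) - 1249*(-1/1916) = -2119/1796 + 1249/1916 = -113550/215071 ≈ -0.52797)
(-1*578 - 1029) - v = (-1*578 - 1029) - 1*(-113550/215071) = (-578 - 1029) + 113550/215071 = -1607 + 113550/215071 = -345505547/215071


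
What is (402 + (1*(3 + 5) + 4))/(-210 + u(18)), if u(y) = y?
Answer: -69/32 ≈ -2.1563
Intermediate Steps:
(402 + (1*(3 + 5) + 4))/(-210 + u(18)) = (402 + (1*(3 + 5) + 4))/(-210 + 18) = (402 + (1*8 + 4))/(-192) = (402 + (8 + 4))*(-1/192) = (402 + 12)*(-1/192) = 414*(-1/192) = -69/32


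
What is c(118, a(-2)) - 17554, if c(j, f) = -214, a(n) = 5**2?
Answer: -17768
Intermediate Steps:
a(n) = 25
c(118, a(-2)) - 17554 = -214 - 17554 = -17768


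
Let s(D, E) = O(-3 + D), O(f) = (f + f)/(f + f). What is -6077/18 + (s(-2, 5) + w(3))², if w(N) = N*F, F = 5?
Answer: -1469/18 ≈ -81.611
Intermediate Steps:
w(N) = 5*N (w(N) = N*5 = 5*N)
O(f) = 1 (O(f) = (2*f)/((2*f)) = (2*f)*(1/(2*f)) = 1)
s(D, E) = 1
-6077/18 + (s(-2, 5) + w(3))² = -6077/18 + (1 + 5*3)² = -6077/18 + (1 + 15)² = -59*103/18 + 16² = -6077/18 + 256 = -1469/18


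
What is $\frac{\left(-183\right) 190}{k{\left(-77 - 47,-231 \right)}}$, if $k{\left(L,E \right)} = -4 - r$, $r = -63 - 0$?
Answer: $- \frac{34770}{59} \approx -589.32$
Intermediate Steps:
$r = -63$ ($r = -63 + 0 = -63$)
$k{\left(L,E \right)} = 59$ ($k{\left(L,E \right)} = -4 - -63 = -4 + 63 = 59$)
$\frac{\left(-183\right) 190}{k{\left(-77 - 47,-231 \right)}} = \frac{\left(-183\right) 190}{59} = \left(-34770\right) \frac{1}{59} = - \frac{34770}{59}$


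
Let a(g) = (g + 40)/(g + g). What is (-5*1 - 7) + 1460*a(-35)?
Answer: -814/7 ≈ -116.29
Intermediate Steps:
a(g) = (40 + g)/(2*g) (a(g) = (40 + g)/((2*g)) = (40 + g)*(1/(2*g)) = (40 + g)/(2*g))
(-5*1 - 7) + 1460*a(-35) = (-5*1 - 7) + 1460*((½)*(40 - 35)/(-35)) = (-5 - 7) + 1460*((½)*(-1/35)*5) = -12 + 1460*(-1/14) = -12 - 730/7 = -814/7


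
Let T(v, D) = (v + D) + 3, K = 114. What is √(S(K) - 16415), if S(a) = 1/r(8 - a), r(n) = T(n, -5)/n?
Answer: I*√5318142/18 ≈ 128.12*I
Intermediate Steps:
T(v, D) = 3 + D + v (T(v, D) = (D + v) + 3 = 3 + D + v)
r(n) = (-2 + n)/n (r(n) = (3 - 5 + n)/n = (-2 + n)/n)
S(a) = (8 - a)/(6 - a) (S(a) = 1/((-2 + (8 - a))/(8 - a)) = 1/((6 - a)/(8 - a)) = (8 - a)/(6 - a))
√(S(K) - 16415) = √((-8 + 114)/(-6 + 114) - 16415) = √(106/108 - 16415) = √((1/108)*106 - 16415) = √(53/54 - 16415) = √(-886357/54) = I*√5318142/18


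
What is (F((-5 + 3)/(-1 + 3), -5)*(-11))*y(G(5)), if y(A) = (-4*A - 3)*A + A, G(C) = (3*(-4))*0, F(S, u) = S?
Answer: 0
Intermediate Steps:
G(C) = 0 (G(C) = -12*0 = 0)
y(A) = A + A*(-3 - 4*A) (y(A) = (-3 - 4*A)*A + A = A*(-3 - 4*A) + A = A + A*(-3 - 4*A))
(F((-5 + 3)/(-1 + 3), -5)*(-11))*y(G(5)) = (((-5 + 3)/(-1 + 3))*(-11))*(-2*0*(1 + 2*0)) = (-2/2*(-11))*(-2*0*(1 + 0)) = (-2*1/2*(-11))*(-2*0*1) = -1*(-11)*0 = 11*0 = 0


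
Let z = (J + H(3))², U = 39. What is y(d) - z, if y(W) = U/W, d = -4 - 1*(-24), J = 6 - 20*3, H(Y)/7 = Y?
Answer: -21741/20 ≈ -1087.1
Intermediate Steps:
H(Y) = 7*Y
J = -54 (J = 6 - 5*12 = 6 - 60 = -54)
d = 20 (d = -4 + 24 = 20)
z = 1089 (z = (-54 + 7*3)² = (-54 + 21)² = (-33)² = 1089)
y(W) = 39/W
y(d) - z = 39/20 - 1*1089 = 39*(1/20) - 1089 = 39/20 - 1089 = -21741/20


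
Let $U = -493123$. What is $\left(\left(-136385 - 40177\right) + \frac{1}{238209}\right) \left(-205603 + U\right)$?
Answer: $\frac{29387477490299782}{238209} \approx 1.2337 \cdot 10^{11}$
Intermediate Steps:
$\left(\left(-136385 - 40177\right) + \frac{1}{238209}\right) \left(-205603 + U\right) = \left(\left(-136385 - 40177\right) + \frac{1}{238209}\right) \left(-205603 - 493123\right) = \left(\left(-136385 - 40177\right) + \frac{1}{238209}\right) \left(-698726\right) = \left(-176562 + \frac{1}{238209}\right) \left(-698726\right) = \left(- \frac{42058657457}{238209}\right) \left(-698726\right) = \frac{29387477490299782}{238209}$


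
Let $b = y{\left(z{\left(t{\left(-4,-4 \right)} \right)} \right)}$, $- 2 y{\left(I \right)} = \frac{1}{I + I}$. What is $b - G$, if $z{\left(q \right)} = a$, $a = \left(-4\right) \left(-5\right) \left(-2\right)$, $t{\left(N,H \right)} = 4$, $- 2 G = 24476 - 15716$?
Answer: $\frac{700801}{160} \approx 4380.0$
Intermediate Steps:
$G = -4380$ ($G = - \frac{24476 - 15716}{2} = \left(- \frac{1}{2}\right) 8760 = -4380$)
$a = -40$ ($a = 20 \left(-2\right) = -40$)
$z{\left(q \right)} = -40$
$y{\left(I \right)} = - \frac{1}{4 I}$ ($y{\left(I \right)} = - \frac{1}{2 \left(I + I\right)} = - \frac{1}{2 \cdot 2 I} = - \frac{\frac{1}{2} \frac{1}{I}}{2} = - \frac{1}{4 I}$)
$b = \frac{1}{160}$ ($b = - \frac{1}{4 \left(-40\right)} = \left(- \frac{1}{4}\right) \left(- \frac{1}{40}\right) = \frac{1}{160} \approx 0.00625$)
$b - G = \frac{1}{160} - -4380 = \frac{1}{160} + 4380 = \frac{700801}{160}$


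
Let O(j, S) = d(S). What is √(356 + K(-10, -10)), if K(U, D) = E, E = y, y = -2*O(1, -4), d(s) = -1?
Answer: √358 ≈ 18.921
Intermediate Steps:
O(j, S) = -1
y = 2 (y = -2*(-1) = 2)
E = 2
K(U, D) = 2
√(356 + K(-10, -10)) = √(356 + 2) = √358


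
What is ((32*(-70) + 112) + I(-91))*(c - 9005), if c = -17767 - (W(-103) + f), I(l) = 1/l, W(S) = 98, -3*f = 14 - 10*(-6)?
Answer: 15595715864/273 ≈ 5.7127e+7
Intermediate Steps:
f = -74/3 (f = -(14 - 10*(-6))/3 = -(14 + 60)/3 = -⅓*74 = -74/3 ≈ -24.667)
c = -53521/3 (c = -17767 - (98 - 74/3) = -17767 - 1*220/3 = -17767 - 220/3 = -53521/3 ≈ -17840.)
((32*(-70) + 112) + I(-91))*(c - 9005) = ((32*(-70) + 112) + 1/(-91))*(-53521/3 - 9005) = ((-2240 + 112) - 1/91)*(-80536/3) = (-2128 - 1/91)*(-80536/3) = -193649/91*(-80536/3) = 15595715864/273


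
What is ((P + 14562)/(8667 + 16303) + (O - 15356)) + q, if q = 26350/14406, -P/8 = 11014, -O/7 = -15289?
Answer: 1648692590207/17985891 ≈ 91666.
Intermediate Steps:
O = 107023 (O = -7*(-15289) = 107023)
P = -88112 (P = -8*11014 = -88112)
q = 13175/7203 (q = 26350*(1/14406) = 13175/7203 ≈ 1.8291)
((P + 14562)/(8667 + 16303) + (O - 15356)) + q = ((-88112 + 14562)/(8667 + 16303) + (107023 - 15356)) + 13175/7203 = (-73550/24970 + 91667) + 13175/7203 = (-73550*1/24970 + 91667) + 13175/7203 = (-7355/2497 + 91667) + 13175/7203 = 228885144/2497 + 13175/7203 = 1648692590207/17985891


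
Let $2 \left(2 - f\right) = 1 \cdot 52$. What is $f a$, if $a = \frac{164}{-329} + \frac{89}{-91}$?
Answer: $\frac{151560}{4277} \approx 35.436$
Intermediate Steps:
$f = -24$ ($f = 2 - \frac{1 \cdot 52}{2} = 2 - 26 = -24$)
$a = - \frac{6315}{4277}$ ($a = 164 \left(- \frac{1}{329}\right) + 89 \left(- \frac{1}{91}\right) = - \frac{164}{329} - \frac{89}{91} = - \frac{6315}{4277} \approx -1.4765$)
$f a = \left(-24\right) \left(- \frac{6315}{4277}\right) = \frac{151560}{4277}$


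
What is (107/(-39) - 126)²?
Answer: 25210441/1521 ≈ 16575.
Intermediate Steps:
(107/(-39) - 126)² = (107*(-1/39) - 126)² = (-107/39 - 126)² = (-5021/39)² = 25210441/1521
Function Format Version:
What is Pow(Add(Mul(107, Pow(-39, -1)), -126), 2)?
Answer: Rational(25210441, 1521) ≈ 16575.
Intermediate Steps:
Pow(Add(Mul(107, Pow(-39, -1)), -126), 2) = Pow(Add(Mul(107, Rational(-1, 39)), -126), 2) = Pow(Add(Rational(-107, 39), -126), 2) = Pow(Rational(-5021, 39), 2) = Rational(25210441, 1521)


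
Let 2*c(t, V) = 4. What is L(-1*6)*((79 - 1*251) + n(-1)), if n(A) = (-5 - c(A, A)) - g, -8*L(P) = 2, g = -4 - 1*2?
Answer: 173/4 ≈ 43.250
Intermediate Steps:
c(t, V) = 2 (c(t, V) = (1/2)*4 = 2)
g = -6 (g = -4 - 2 = -6)
L(P) = -1/4 (L(P) = -1/8*2 = -1/4)
n(A) = -1 (n(A) = (-5 - 1*2) - 1*(-6) = (-5 - 2) + 6 = -7 + 6 = -1)
L(-1*6)*((79 - 1*251) + n(-1)) = -((79 - 1*251) - 1)/4 = -((79 - 251) - 1)/4 = -(-172 - 1)/4 = -1/4*(-173) = 173/4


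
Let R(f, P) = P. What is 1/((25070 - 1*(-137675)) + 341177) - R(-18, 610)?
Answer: -307392419/503922 ≈ -610.00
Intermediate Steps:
1/((25070 - 1*(-137675)) + 341177) - R(-18, 610) = 1/((25070 - 1*(-137675)) + 341177) - 1*610 = 1/((25070 + 137675) + 341177) - 610 = 1/(162745 + 341177) - 610 = 1/503922 - 610 = -307392419/503922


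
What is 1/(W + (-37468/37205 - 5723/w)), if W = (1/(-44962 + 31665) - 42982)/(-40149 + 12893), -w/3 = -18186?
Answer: 52546948884967320/24434719947130783 ≈ 2.1505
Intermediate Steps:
w = 54558 (w = -3*(-18186) = 54558)
W = 571531655/362423032 (W = (1/(-13297) - 42982)/(-27256) = (-1/13297 - 42982)*(-1/27256) = -571531655/13297*(-1/27256) = 571531655/362423032 ≈ 1.5770)
1/(W + (-37468/37205 - 5723/w)) = 1/(571531655/362423032 + (-37468/37205 - 5723/54558)) = 1/(571531655/362423032 - 322443337/289975770) = 1/(24434719947130783/52546948884967320) = 52546948884967320/24434719947130783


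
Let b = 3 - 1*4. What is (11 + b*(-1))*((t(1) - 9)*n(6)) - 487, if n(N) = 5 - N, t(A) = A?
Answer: -391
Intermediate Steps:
b = -1 (b = 3 - 4 = -1)
(11 + b*(-1))*((t(1) - 9)*n(6)) - 487 = (11 - 1*(-1))*((1 - 9)*(5 - 1*6)) - 487 = (11 + 1)*(-8*(5 - 6)) - 487 = 12*(-8*(-1)) - 487 = 12*8 - 487 = 96 - 487 = -391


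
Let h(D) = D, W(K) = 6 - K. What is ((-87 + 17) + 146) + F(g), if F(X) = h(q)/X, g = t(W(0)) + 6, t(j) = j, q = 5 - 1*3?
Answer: 457/6 ≈ 76.167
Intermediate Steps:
q = 2 (q = 5 - 3 = 2)
g = 12 (g = (6 - 1*0) + 6 = (6 + 0) + 6 = 6 + 6 = 12)
F(X) = 2/X
((-87 + 17) + 146) + F(g) = ((-87 + 17) + 146) + 2/12 = (-70 + 146) + 2*(1/12) = 76 + ⅙ = 457/6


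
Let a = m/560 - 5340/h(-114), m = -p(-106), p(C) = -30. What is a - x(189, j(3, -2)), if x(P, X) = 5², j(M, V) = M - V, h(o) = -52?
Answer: 56599/728 ≈ 77.746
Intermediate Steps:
x(P, X) = 25
m = 30 (m = -1*(-30) = 30)
a = 74799/728 (a = 30/560 - 5340/(-52) = 30*(1/560) - 5340*(-1/52) = 3/56 + 1335/13 = 74799/728 ≈ 102.75)
a - x(189, j(3, -2)) = 74799/728 - 1*25 = 74799/728 - 25 = 56599/728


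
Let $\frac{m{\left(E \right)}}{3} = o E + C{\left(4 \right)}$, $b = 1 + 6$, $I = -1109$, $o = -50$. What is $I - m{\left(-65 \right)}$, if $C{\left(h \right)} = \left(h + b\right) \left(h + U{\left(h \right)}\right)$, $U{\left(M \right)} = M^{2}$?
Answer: $-11519$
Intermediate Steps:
$b = 7$
$C{\left(h \right)} = \left(7 + h\right) \left(h + h^{2}\right)$ ($C{\left(h \right)} = \left(h + 7\right) \left(h + h^{2}\right) = \left(7 + h\right) \left(h + h^{2}\right)$)
$m{\left(E \right)} = 660 - 150 E$ ($m{\left(E \right)} = 3 \left(- 50 E + 4 \left(7 + 4^{2} + 8 \cdot 4\right)\right) = 3 \left(- 50 E + 4 \left(7 + 16 + 32\right)\right) = 3 \left(- 50 E + 4 \cdot 55\right) = 3 \left(- 50 E + 220\right) = 3 \left(220 - 50 E\right) = 660 - 150 E$)
$I - m{\left(-65 \right)} = -1109 - \left(660 - -9750\right) = -1109 - \left(660 + 9750\right) = -1109 - 10410 = -11519$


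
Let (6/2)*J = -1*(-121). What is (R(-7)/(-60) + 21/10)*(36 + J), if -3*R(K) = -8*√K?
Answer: 1603/10 - 458*I*√7/135 ≈ 160.3 - 8.976*I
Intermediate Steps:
R(K) = 8*√K/3 (R(K) = -(-8)*√K/3 = 8*√K/3)
J = 121/3 (J = (-1*(-121))/3 = (⅓)*121 = 121/3 ≈ 40.333)
(R(-7)/(-60) + 21/10)*(36 + J) = ((8*√(-7)/3)/(-60) + 21/10)*(36 + 121/3) = ((8*(I*√7)/3)*(-1/60) + 21*(⅒))*(229/3) = ((8*I*√7/3)*(-1/60) + 21/10)*(229/3) = (-2*I*√7/45 + 21/10)*(229/3) = (21/10 - 2*I*√7/45)*(229/3) = 1603/10 - 458*I*√7/135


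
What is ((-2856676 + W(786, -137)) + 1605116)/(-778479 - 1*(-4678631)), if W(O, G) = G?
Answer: -1251697/3900152 ≈ -0.32094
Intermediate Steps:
((-2856676 + W(786, -137)) + 1605116)/(-778479 - 1*(-4678631)) = ((-2856676 - 137) + 1605116)/(-778479 - 1*(-4678631)) = (-2856813 + 1605116)/(-778479 + 4678631) = -1251697/3900152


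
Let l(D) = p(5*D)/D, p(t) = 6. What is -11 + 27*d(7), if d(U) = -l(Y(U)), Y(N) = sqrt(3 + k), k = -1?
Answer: -11 - 81*sqrt(2) ≈ -125.55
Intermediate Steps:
Y(N) = sqrt(2) (Y(N) = sqrt(3 - 1) = sqrt(2))
l(D) = 6/D
d(U) = -3*sqrt(2) (d(U) = -6/(sqrt(2)) = -6*sqrt(2)/2 = -3*sqrt(2))
-11 + 27*d(7) = -11 + 27*(-3*sqrt(2)) = -11 - 81*sqrt(2)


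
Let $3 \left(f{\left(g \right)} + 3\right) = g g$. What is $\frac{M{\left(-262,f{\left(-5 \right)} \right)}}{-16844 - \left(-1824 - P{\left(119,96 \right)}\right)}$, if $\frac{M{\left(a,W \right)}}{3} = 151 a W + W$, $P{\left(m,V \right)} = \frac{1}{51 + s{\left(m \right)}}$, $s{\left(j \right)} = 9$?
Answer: $\frac{37978560}{901199} \approx 42.142$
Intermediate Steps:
$f{\left(g \right)} = -3 + \frac{g^{2}}{3}$ ($f{\left(g \right)} = -3 + \frac{g g}{3} = -3 + \frac{g^{2}}{3}$)
$P{\left(m,V \right)} = \frac{1}{60}$ ($P{\left(m,V \right)} = \frac{1}{51 + 9} = \frac{1}{60}$)
$M{\left(a,W \right)} = 3 W + 453 W a$ ($M{\left(a,W \right)} = 3 \left(151 a W + W\right) = 3 \left(151 W a + W\right) = 3 \left(W + 151 W a\right) = 3 W + 453 W a$)
$\frac{M{\left(-262,f{\left(-5 \right)} \right)}}{-16844 - \left(-1824 - P{\left(119,96 \right)}\right)} = \frac{3 \left(-3 + \frac{\left(-5\right)^{2}}{3}\right) \left(1 + 151 \left(-262\right)\right)}{-16844 + \left(\left(\frac{1}{60} + 6973\right) - 5149\right)} = \frac{3 \left(-3 + \frac{1}{3} \cdot 25\right) \left(1 - 39562\right)}{-16844 + \left(\frac{418381}{60} - 5149\right)} = \frac{3 \left(-3 + \frac{25}{3}\right) \left(-39561\right)}{-16844 + \frac{109441}{60}} = \frac{3 \cdot \frac{16}{3} \left(-39561\right)}{- \frac{901199}{60}} = \left(-632976\right) \left(- \frac{60}{901199}\right) = \frac{37978560}{901199}$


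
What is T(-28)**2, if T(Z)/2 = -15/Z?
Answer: 225/196 ≈ 1.1480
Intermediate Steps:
T(Z) = -30/Z (T(Z) = 2*(-15/Z) = -30/Z)
T(-28)**2 = (-30/(-28))**2 = (-30*(-1/28))**2 = (15/14)**2 = 225/196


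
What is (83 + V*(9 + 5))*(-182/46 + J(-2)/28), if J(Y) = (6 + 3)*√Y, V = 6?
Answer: -15197/23 + 1503*I*√2/28 ≈ -660.74 + 75.913*I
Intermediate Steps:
J(Y) = 9*√Y
(83 + V*(9 + 5))*(-182/46 + J(-2)/28) = (83 + 6*(9 + 5))*(-182/46 + (9*√(-2))/28) = (83 + 6*14)*(-182*1/46 + (9*(I*√2))*(1/28)) = (83 + 84)*(-91/23 + (9*I*√2)*(1/28)) = 167*(-91/23 + 9*I*√2/28) = -15197/23 + 1503*I*√2/28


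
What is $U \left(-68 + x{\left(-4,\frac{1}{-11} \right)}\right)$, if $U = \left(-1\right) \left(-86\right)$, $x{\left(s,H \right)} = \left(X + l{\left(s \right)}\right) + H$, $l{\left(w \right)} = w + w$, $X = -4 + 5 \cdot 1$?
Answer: $- \frac{71036}{11} \approx -6457.8$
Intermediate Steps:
$X = 1$ ($X = -4 + 5 = 1$)
$l{\left(w \right)} = 2 w$
$x{\left(s,H \right)} = 1 + H + 2 s$ ($x{\left(s,H \right)} = \left(1 + 2 s\right) + H = 1 + H + 2 s$)
$U = 86$
$U \left(-68 + x{\left(-4,\frac{1}{-11} \right)}\right) = 86 \left(-68 + \left(1 + \frac{1}{-11} + 2 \left(-4\right)\right)\right) = 86 \left(-68 - \frac{78}{11}\right) = 86 \left(- \frac{826}{11}\right) = - \frac{71036}{11}$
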